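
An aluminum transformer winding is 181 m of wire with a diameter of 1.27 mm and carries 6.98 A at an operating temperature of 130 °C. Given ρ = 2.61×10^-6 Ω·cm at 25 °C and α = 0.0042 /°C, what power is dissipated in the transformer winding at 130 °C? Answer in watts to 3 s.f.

ρ = 2.61×10^-6 Ω·cm = 2.61×10^-8 Ω·m
A = π(d/2)² = π(6.3500e-04 m)² = 1.267e-06 m²
R₍25₎ = ρL/A = (2.61×10^-8)(181)/(1.267e-06) = 3.729 Ω
R₍130₎ = R₍25₎(1 + αΔT) = 3.729 × (1 + 0.0042×105) = 5.374 Ω
P = I²R = (6.98)² × 5.374 = 262 W

262 W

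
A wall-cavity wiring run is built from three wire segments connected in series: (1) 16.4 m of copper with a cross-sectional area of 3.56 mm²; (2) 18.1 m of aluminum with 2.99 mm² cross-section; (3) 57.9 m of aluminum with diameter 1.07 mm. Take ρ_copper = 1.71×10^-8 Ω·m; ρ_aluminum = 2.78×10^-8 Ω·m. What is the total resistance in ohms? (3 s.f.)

2.04 Ω

Seg 1: A = 3.56 mm² = 3.560e-06 m²
R_1 = (1.71×10^-8)(16.4)/(3.560e-06) = 0.07878 Ω
Seg 2: A = 2.99 mm² = 2.990e-06 m²
R_2 = (2.78×10^-8)(18.1)/(2.990e-06) = 0.1683 Ω
Seg 3: A = π(d/2)² = π(5.3500e-04 m)² = 8.992e-07 m²
R_3 = (2.78×10^-8)(57.9)/(8.992e-07) = 1.79 Ω
R_total = R_1 + R_2 + R_3 = 2.04 Ω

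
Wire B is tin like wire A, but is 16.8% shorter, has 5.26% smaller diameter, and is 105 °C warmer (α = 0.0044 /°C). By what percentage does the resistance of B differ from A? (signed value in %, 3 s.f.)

35.5%

R ∝ ρL/d² with ρ ∝ (1+αΔT), so R_B/R_A = (1 − 16.8/100) × (1 − 5.26/100)⁻² × (1 + 0.0044×105)
= 0.832 × 1.114 × 1.462 = 1.355
(R_B − R_A)/R_A = 1.355 − 1 = 35.5%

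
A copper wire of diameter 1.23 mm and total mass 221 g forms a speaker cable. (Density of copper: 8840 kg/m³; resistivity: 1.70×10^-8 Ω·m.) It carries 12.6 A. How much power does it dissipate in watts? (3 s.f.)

A = π(d/2)² = π(6.1500e-04 m)² = 1.1882e-06 m²
L = m/(density·A) = 0.221/(8840×1.1882e-06) = 21.04 m
R = ρL/A = (1.70×10^-8)(21.04)/(1.1882e-06) = 0.301 Ω
P = I²R = (12.6)² × 0.301 = 47.8 W

47.8 W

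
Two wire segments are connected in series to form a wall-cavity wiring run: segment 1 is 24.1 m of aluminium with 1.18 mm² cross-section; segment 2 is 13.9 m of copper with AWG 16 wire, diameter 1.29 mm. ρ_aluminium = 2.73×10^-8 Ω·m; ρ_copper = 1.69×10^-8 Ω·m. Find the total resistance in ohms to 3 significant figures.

Segment 1: A = 1.18 mm² = 1.180e-06 m²
R₁ = ρL/A = (2.73×10^-8)(24.1)/(1.180e-06) = 0.5576 Ω
Segment 2: A = π(1.29/2 mm)² = π(6.4500e-04 m)² = 1.307e-06 m²
R₂ = (1.69×10^-8)(13.9)/(1.307e-06) = 0.1797 Ω
R = R₁ + R₂ = 0.737 Ω

0.737 Ω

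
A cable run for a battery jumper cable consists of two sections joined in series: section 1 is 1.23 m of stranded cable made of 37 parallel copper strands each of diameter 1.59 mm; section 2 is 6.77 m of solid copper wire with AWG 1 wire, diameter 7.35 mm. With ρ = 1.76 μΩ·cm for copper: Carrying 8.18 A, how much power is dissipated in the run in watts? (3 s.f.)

0.208 W

ρ = 1.76 μΩ·cm = 1.76×10^-8 Ω·m
Section 1: A_strand = π(7.9500e-04)² = 1.986e-06 m²; R₁ = ρL/(N·A_s) = (1.76×10^-8)(1.23)/(37×1.986e-06) = 2.947×10^-4 Ω
Section 2: A = π(7.35/2 mm)² = π(3.6750e-03 m)² = 4.243e-05 m²
R₂ = (1.76×10^-8)(6.77)/(4.243e-05) = 0.002808 Ω
R = R₁ + R₂ = 0.003103 Ω
P = I²R = (8.18)² × 0.003103 = 0.208 W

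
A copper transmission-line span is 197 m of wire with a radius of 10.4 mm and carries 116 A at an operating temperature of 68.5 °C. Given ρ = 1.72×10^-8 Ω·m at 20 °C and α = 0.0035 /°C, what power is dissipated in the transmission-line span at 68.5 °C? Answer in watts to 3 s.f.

157 W

A = πr² = π(1.0400e-02 m)² = 3.398e-04 m²
R₍20₎ = ρL/A = (1.72×10^-8)(197)/(3.398e-04) = 0.009972 Ω
R₍68.5₎ = R₍20₎(1 + αΔT) = 0.009972 × (1 + 0.0035×48.5) = 0.01166 Ω
P = I²R = (116)² × 0.01166 = 157 W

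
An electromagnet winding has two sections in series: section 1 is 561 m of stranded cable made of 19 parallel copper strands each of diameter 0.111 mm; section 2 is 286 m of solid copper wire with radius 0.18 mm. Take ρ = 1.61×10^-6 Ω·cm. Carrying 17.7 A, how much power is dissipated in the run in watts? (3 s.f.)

ρ = 1.61×10^-6 Ω·cm = 1.61×10^-8 Ω·m
Section 1: A_strand = π(5.5500e-05)² = 9.677e-09 m²; R₁ = ρL/(N·A_s) = (1.61×10^-8)(561)/(19×9.677e-09) = 49.12 Ω
Section 2: A = πr² = π(1.8000e-04 m)² = 1.018e-07 m²
R₂ = (1.61×10^-8)(286)/(1.018e-07) = 45.24 Ω
R = R₁ + R₂ = 94.36 Ω
P = I²R = (17.7)² × 94.36 = 29600 W

29600 W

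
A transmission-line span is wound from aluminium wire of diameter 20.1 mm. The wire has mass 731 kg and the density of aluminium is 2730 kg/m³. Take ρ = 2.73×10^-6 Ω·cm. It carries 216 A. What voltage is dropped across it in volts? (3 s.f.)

15.7 V

ρ = 2.73×10^-6 Ω·cm = 2.73×10^-8 Ω·m
A = π(d/2)² = π(1.0050e-02 m)² = 3.1731e-04 m²
L = m/(density·A) = 731/(2730×3.1731e-04) = 843.9 m
R = ρL/A = (2.73×10^-8)(843.9)/(3.1731e-04) = 0.0726 Ω
V = IR = 216 × 0.0726 = 15.7 V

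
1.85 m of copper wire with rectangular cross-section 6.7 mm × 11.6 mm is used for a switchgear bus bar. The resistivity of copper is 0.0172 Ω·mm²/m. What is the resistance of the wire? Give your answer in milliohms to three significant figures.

0.409 mΩ

ρ = 0.0172 Ω·mm²/m = 1.72×10^-8 Ω·m
A = 6.7 × 11.6 mm² = 77.7 mm² = 7.772e-05 m²
R = ρL/A = (1.72×10^-8)(1.85 m)/(7.772e-05 m²) = 0.409 mΩ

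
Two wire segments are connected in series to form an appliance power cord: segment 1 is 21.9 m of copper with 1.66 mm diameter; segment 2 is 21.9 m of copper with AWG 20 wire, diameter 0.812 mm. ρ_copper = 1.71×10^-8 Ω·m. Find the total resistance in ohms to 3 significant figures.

0.896 Ω

Segment 1: A = π(d/2)² = π(8.3000e-04 m)² = 2.164e-06 m²
R₁ = ρL/A = (1.71×10^-8)(21.9)/(2.164e-06) = 0.173 Ω
Segment 2: A = π(0.812/2 mm)² = π(4.0600e-04 m)² = 5.178e-07 m²
R₂ = (1.71×10^-8)(21.9)/(5.178e-07) = 0.7232 Ω
R = R₁ + R₂ = 0.896 Ω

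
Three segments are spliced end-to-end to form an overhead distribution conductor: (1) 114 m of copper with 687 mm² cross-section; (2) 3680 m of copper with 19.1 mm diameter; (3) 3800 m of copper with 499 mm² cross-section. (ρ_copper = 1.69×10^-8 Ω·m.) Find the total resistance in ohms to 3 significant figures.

0.349 Ω

Seg 1: A = 687 mm² = 6.870e-04 m²
R_1 = (1.69×10^-8)(114)/(6.870e-04) = 0.002804 Ω
Seg 2: A = π(d/2)² = π(9.5500e-03 m)² = 2.865e-04 m²
R_2 = (1.69×10^-8)(3680)/(2.865e-04) = 0.2171 Ω
Seg 3: A = 499 mm² = 4.990e-04 m²
R_3 = (1.69×10^-8)(3800)/(4.990e-04) = 0.1287 Ω
R_total = R_1 + R_2 + R_3 = 0.349 Ω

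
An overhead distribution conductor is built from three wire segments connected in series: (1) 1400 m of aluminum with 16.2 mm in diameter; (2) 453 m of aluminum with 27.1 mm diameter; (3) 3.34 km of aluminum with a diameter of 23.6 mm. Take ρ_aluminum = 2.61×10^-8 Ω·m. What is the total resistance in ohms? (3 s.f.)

0.397 Ω

Seg 1: A = π(d/2)² = π(8.1000e-03 m)² = 2.061e-04 m²
R_1 = (2.61×10^-8)(1400)/(2.061e-04) = 0.1773 Ω
Seg 2: A = π(d/2)² = π(1.3550e-02 m)² = 5.768e-04 m²
R_2 = (2.61×10^-8)(453)/(5.768e-04) = 0.0205 Ω
Seg 3: A = π(d/2)² = π(1.1800e-02 m)² = 4.374e-04 m²
R_3 = (2.61×10^-8)(3340)/(4.374e-04) = 0.1993 Ω
R_total = R_1 + R_2 + R_3 = 0.397 Ω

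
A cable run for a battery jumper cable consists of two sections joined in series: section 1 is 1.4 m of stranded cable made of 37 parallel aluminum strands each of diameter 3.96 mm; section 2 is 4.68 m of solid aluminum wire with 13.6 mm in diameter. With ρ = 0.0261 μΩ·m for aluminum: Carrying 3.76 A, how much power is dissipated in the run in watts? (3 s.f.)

0.0130 W

ρ = 0.0261 μΩ·m = 2.61×10^-8 Ω·m
Section 1: A_strand = π(1.9800e-03)² = 1.232e-05 m²; R₁ = ρL/(N·A_s) = (2.61×10^-8)(1.4)/(37×1.232e-05) = 8.018×10^-5 Ω
Section 2: A = π(d/2)² = π(6.8000e-03 m)² = 1.453e-04 m²
R₂ = (2.61×10^-8)(4.68)/(1.453e-04) = 8.409×10^-4 Ω
R = R₁ + R₂ = 9.210×10^-4 Ω
P = I²R = (3.76)² × 9.210×10^-4 = 0.0130 W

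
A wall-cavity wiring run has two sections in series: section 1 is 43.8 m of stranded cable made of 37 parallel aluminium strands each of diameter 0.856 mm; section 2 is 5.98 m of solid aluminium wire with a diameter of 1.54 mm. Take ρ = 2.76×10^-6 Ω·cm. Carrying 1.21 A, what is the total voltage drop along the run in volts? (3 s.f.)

0.176 V

ρ = 2.76×10^-6 Ω·cm = 2.76×10^-8 Ω·m
Section 1: A_strand = π(4.2800e-04)² = 5.755e-07 m²; R₁ = ρL/(N·A_s) = (2.76×10^-8)(43.8)/(37×5.755e-07) = 0.05677 Ω
Section 2: A = π(d/2)² = π(7.7000e-04 m)² = 1.863e-06 m²
R₂ = (2.76×10^-8)(5.98)/(1.863e-06) = 0.08861 Ω
R = R₁ + R₂ = 0.1454 Ω
V = IR = 1.21 × 0.1454 = 0.176 V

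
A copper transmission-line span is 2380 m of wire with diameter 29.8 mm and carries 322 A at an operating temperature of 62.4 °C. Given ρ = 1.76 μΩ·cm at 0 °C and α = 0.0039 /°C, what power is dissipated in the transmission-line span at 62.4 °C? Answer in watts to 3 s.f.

ρ = 1.76 μΩ·cm = 1.76×10^-8 Ω·m
A = π(d/2)² = π(1.4900e-02 m)² = 6.975e-04 m²
R₍0₎ = ρL/A = (1.76×10^-8)(2380)/(6.975e-04) = 0.06006 Ω
R₍62.4₎ = R₍0₎(1 + αΔT) = 0.06006 × (1 + 0.0039×62.4) = 0.07467 Ω
P = I²R = (322)² × 0.07467 = 7740 W

7740 W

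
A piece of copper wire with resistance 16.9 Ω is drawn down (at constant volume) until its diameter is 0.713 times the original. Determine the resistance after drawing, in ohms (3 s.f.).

Volume constant ⇒ L' = L/r² with r = 0.713. R' = ρL'/A' = ρ(L/r²)/(πr²d₀²/4) = R/r⁴.
R' = 3.869 × 16.9 = 65.4 Ω

65.4 Ω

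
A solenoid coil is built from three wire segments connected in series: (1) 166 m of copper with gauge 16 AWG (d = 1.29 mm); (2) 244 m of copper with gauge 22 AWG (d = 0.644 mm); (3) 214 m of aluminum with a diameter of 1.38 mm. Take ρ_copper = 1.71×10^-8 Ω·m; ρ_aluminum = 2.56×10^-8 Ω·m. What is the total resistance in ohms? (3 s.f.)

18.6 Ω

Seg 1: A = π(1.29/2 mm)² = π(6.4500e-04 m)² = 1.307e-06 m²
R_1 = (1.71×10^-8)(166)/(1.307e-06) = 2.172 Ω
Seg 2: A = π(0.644/2 mm)² = π(3.2200e-04 m)² = 3.257e-07 m²
R_2 = (1.71×10^-8)(244)/(3.257e-07) = 12.81 Ω
Seg 3: A = π(d/2)² = π(6.9000e-04 m)² = 1.496e-06 m²
R_3 = (2.56×10^-8)(214)/(1.496e-06) = 3.663 Ω
R_total = R_1 + R_2 + R_3 = 18.6 Ω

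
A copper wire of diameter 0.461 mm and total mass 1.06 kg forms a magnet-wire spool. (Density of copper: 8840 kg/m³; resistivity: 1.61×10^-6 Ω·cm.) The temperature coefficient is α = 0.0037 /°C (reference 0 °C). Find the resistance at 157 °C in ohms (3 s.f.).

ρ = 1.61×10^-6 Ω·cm = 1.61×10^-8 Ω·m
A = π(d/2)² = π(2.3050e-04 m)² = 1.6691e-07 m²
L = m/(density·A) = 1.06/(8840×1.6691e-07) = 718.4 m
R = ρL/A = (1.61×10^-8)(718.4)/(1.6691e-07) = 69.29 Ω
R(157 °C) = 69.29 × (1 + 0.0037×157) = 110 Ω

110 Ω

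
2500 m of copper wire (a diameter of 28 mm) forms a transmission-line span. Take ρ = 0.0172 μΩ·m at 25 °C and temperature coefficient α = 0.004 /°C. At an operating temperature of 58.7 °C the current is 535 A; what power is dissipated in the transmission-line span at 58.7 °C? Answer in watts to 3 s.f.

ρ = 0.0172 μΩ·m = 1.72×10^-8 Ω·m
A = π(d/2)² = π(1.4000e-02 m)² = 6.158e-04 m²
R₍25₎ = ρL/A = (1.72×10^-8)(2500)/(6.158e-04) = 0.06983 Ω
R₍58.7₎ = R₍25₎(1 + αΔT) = 0.06983 × (1 + 0.004×33.7) = 0.07925 Ω
P = I²R = (535)² × 0.07925 = 22700 W

22700 W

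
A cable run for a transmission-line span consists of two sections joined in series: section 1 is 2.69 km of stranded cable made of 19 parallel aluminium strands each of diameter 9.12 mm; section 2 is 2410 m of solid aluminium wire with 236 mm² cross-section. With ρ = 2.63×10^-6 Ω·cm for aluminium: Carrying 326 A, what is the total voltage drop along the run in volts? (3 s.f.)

ρ = 2.63×10^-6 Ω·cm = 2.63×10^-8 Ω·m
Section 1: A_strand = π(4.5600e-03)² = 6.533e-05 m²; R₁ = ρL/(N·A_s) = (2.63×10^-8)(2690)/(19×6.533e-05) = 0.057 Ω
Section 2: A = 236 mm² = 2.360e-04 m²
R₂ = (2.63×10^-8)(2410)/(2.360e-04) = 0.2686 Ω
R = R₁ + R₂ = 0.3256 Ω
V = IR = 326 × 0.3256 = 106 V

106 V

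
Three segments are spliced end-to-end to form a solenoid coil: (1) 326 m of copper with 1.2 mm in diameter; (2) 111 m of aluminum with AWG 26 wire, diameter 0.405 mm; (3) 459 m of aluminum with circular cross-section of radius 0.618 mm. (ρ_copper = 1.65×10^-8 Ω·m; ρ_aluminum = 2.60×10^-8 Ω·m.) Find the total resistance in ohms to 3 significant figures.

Seg 1: A = π(d/2)² = π(6.0000e-04 m)² = 1.131e-06 m²
R_1 = (1.65×10^-8)(326)/(1.131e-06) = 4.756 Ω
Seg 2: A = π(0.405/2 mm)² = π(2.0250e-04 m)² = 1.288e-07 m²
R_2 = (2.60×10^-8)(111)/(1.288e-07) = 22.4 Ω
Seg 3: A = πr² = π(6.1800e-04 m)² = 1.200e-06 m²
R_3 = (2.60×10^-8)(459)/(1.200e-06) = 9.946 Ω
R_total = R_1 + R_2 + R_3 = 37.1 Ω

37.1 Ω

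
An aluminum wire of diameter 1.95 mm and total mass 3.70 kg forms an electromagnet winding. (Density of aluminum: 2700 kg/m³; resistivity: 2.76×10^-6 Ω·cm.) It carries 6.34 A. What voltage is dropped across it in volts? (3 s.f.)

ρ = 2.76×10^-6 Ω·cm = 2.76×10^-8 Ω·m
A = π(d/2)² = π(9.7500e-04 m)² = 2.9865e-06 m²
L = m/(density·A) = 3.7/(2700×2.9865e-06) = 458.9 m
R = ρL/A = (2.76×10^-8)(458.9)/(2.9865e-06) = 4.241 Ω
V = IR = 6.34 × 4.241 = 26.9 V

26.9 V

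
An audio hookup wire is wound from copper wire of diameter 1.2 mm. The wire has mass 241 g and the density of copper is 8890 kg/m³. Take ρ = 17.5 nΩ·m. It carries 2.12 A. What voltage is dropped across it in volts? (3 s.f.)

ρ = 17.5 nΩ·m = 1.75×10^-8 Ω·m
A = π(d/2)² = π(6.0000e-04 m)² = 1.1310e-06 m²
L = m/(density·A) = 0.241/(8890×1.1310e-06) = 23.97 m
R = ρL/A = (1.75×10^-8)(23.97)/(1.1310e-06) = 0.3709 Ω
V = IR = 2.12 × 0.3709 = 0.786 V

0.786 V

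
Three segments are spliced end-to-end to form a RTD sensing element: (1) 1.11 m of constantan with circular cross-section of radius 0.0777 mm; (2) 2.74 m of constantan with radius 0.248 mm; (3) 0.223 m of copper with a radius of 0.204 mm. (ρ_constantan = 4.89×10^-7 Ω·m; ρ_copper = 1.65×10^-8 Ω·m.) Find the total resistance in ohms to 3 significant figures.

35.6 Ω

Seg 1: A = πr² = π(7.7700e-05 m)² = 1.897e-08 m²
R_1 = (4.89×10^-7)(1.11)/(1.897e-08) = 28.62 Ω
Seg 2: A = πr² = π(2.4800e-04 m)² = 1.932e-07 m²
R_2 = (4.89×10^-7)(2.74)/(1.932e-07) = 6.934 Ω
Seg 3: A = πr² = π(2.0400e-04 m)² = 1.307e-07 m²
R_3 = (1.65×10^-8)(0.223)/(1.307e-07) = 0.02814 Ω
R_total = R_1 + R_2 + R_3 = 35.6 Ω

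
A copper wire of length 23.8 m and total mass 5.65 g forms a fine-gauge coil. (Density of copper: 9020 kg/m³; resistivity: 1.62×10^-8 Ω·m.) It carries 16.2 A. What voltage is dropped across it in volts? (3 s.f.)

A = m/(density·L) = 0.00565/(9020×23.8) = 2.6319e-08 m²
R = ρL/A = (1.62×10^-8)(23.8)/(2.6319e-08) = 14.65 Ω
V = IR = 16.2 × 14.65 = 237 V

237 V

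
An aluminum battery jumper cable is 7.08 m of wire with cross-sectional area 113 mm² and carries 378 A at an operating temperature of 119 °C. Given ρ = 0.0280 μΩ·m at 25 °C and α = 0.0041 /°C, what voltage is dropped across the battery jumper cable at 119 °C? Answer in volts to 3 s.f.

ρ = 0.0280 μΩ·m = 2.80×10^-8 Ω·m
A = 113 mm² = 1.130e-04 m²
R₍25₎ = ρL/A = (2.80×10^-8)(7.08)/(1.130e-04) = 0.001754 Ω
R₍119₎ = R₍25₎(1 + αΔT) = 0.001754 × (1 + 0.0041×94) = 0.00243 Ω
V = IR = 378 × 0.00243 = 0.919 V

0.919 V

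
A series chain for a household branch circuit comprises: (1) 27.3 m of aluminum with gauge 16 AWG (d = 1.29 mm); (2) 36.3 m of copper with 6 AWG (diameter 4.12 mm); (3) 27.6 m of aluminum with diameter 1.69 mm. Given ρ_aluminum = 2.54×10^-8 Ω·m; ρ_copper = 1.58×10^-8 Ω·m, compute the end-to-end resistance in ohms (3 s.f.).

Seg 1: A = π(1.29/2 mm)² = π(6.4500e-04 m)² = 1.307e-06 m²
R_1 = (2.54×10^-8)(27.3)/(1.307e-06) = 0.5306 Ω
Seg 2: A = π(4.12/2 mm)² = π(2.0600e-03 m)² = 1.333e-05 m²
R_2 = (1.58×10^-8)(36.3)/(1.333e-05) = 0.04302 Ω
Seg 3: A = π(d/2)² = π(8.4500e-04 m)² = 2.243e-06 m²
R_3 = (2.54×10^-8)(27.6)/(2.243e-06) = 0.3125 Ω
R_total = R_1 + R_2 + R_3 = 0.886 Ω

0.886 Ω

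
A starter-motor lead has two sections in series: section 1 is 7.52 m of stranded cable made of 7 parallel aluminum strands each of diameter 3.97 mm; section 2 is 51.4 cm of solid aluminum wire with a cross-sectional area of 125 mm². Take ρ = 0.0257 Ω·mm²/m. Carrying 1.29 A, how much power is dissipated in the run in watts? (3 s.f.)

ρ = 0.0257 Ω·mm²/m = 2.57×10^-8 Ω·m
Section 1: A_strand = π(1.9850e-03)² = 1.238e-05 m²; R₁ = ρL/(N·A_s) = (2.57×10^-8)(7.52)/(7×1.238e-05) = 0.00223 Ω
Section 2: A = 125 mm² = 1.250e-04 m²
R₂ = (2.57×10^-8)(0.514)/(1.250e-04) = 1.057×10^-4 Ω
R = R₁ + R₂ = 0.002336 Ω
P = I²R = (1.29)² × 0.002336 = 0.00389 W

0.00389 W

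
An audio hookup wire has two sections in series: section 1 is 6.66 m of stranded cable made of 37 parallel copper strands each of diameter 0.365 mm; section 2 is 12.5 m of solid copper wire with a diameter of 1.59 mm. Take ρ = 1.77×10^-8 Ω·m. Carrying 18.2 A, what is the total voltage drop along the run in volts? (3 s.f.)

2.58 V

Section 1: A_strand = π(1.8250e-04)² = 1.046e-07 m²; R₁ = ρL/(N·A_s) = (1.77×10^-8)(6.66)/(37×1.046e-07) = 0.03045 Ω
Section 2: A = π(d/2)² = π(7.9500e-04 m)² = 1.986e-06 m²
R₂ = (1.77×10^-8)(12.5)/(1.986e-06) = 0.1114 Ω
R = R₁ + R₂ = 0.1419 Ω
V = IR = 18.2 × 0.1419 = 2.58 V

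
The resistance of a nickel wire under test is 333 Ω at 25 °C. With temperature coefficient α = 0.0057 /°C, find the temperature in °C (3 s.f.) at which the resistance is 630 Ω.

R = R₀(1 + α(T − T₀)) ⇒ T = T₀ + (R/R₀ − 1)/α
T = 25 + (630/333 − 1)/0.0057 = 25 + (0.8919)/0.0057 = 181 °C

181 °C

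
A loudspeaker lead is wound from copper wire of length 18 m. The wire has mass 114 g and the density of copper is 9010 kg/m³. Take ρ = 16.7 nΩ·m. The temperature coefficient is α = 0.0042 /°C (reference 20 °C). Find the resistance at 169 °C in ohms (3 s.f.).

0.695 Ω

ρ = 16.7 nΩ·m = 1.67×10^-8 Ω·m
A = m/(density·L) = 0.114/(9010×18) = 7.0292e-07 m²
R = ρL/A = (1.67×10^-8)(18)/(7.0292e-07) = 0.4276 Ω
R(169 °C) = 0.4276 × (1 + 0.0042×149) = 0.695 Ω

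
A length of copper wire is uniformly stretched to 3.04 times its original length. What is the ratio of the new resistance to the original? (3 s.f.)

9.24

Volume constant ⇒ A' = A/k with k = 3.04. R' = ρ(kL)/(A/k) = k²R.
Factor = 9.24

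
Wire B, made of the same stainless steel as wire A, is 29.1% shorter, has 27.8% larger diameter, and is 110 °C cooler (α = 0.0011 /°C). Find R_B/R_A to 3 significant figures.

0.382

R ∝ ρL/d² with ρ ∝ (1+αΔT), so R_B/R_A = (1 − 29.1/100) × (1 + 27.8/100)⁻² × (1 − 0.0011×110)
= 0.709 × 0.6123 × 0.879 = 0.382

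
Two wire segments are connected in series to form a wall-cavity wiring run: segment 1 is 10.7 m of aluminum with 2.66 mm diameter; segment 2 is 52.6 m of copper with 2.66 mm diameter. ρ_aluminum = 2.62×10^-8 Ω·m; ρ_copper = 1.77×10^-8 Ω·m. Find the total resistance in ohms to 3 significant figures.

0.218 Ω

Segment 1: A = π(d/2)² = π(1.3300e-03 m)² = 5.557e-06 m²
R₁ = ρL/A = (2.62×10^-8)(10.7)/(5.557e-06) = 0.05045 Ω
R₂ = (1.77×10^-8)(52.6)/(5.557e-06) = 0.1675 Ω
R = R₁ + R₂ = 0.218 Ω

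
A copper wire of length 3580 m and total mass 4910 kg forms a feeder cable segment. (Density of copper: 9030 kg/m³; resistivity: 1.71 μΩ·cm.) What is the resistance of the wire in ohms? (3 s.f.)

0.403 Ω

ρ = 1.71 μΩ·cm = 1.71×10^-8 Ω·m
A = m/(density·L) = 4910/(9030×3580) = 1.5188e-04 m²
R = ρL/A = (1.71×10^-8)(3580)/(1.5188e-04) = 0.403 Ω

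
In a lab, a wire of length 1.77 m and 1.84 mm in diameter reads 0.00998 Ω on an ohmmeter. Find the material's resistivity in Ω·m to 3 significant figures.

1.50×10^-8 Ω·m

A = π(d/2)² = π(9.2000e-04 m)² = 2.659e-06 m²
ρ = RA/L = (0.00998)(2.659e-06)/(1.77) = 1.50×10^-8 Ω·m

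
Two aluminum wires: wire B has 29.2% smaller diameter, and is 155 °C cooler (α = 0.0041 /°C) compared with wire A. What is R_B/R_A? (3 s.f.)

0.727

R ∝ ρL/d² with ρ ∝ (1+αΔT), so R_B/R_A = (1 − 29.2/100)⁻² × (1 − 0.0041×155)
= 1.995 × 0.3645 = 0.727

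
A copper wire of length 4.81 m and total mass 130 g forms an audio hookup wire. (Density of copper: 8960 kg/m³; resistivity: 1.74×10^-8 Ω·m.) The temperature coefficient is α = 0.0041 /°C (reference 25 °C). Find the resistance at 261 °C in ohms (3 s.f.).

0.0546 Ω

A = m/(density·L) = 0.13/(8960×4.81) = 3.0164e-06 m²
R = ρL/A = (1.74×10^-8)(4.81)/(3.0164e-06) = 0.02775 Ω
R(261 °C) = 0.02775 × (1 + 0.0041×236) = 0.0546 Ω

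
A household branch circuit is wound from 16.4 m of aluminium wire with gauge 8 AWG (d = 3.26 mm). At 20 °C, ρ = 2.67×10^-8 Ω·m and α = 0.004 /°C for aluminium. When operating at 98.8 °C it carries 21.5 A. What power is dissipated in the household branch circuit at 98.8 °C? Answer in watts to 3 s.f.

31.9 W

A = π(3.26/2 mm)² = π(1.6300e-03 m)² = 8.347e-06 m²
R₍20₎ = ρL/A = (2.67×10^-8)(16.4)/(8.347e-06) = 0.05246 Ω
R₍98.8₎ = R₍20₎(1 + αΔT) = 0.05246 × (1 + 0.004×78.8) = 0.069 Ω
P = I²R = (21.5)² × 0.069 = 31.9 W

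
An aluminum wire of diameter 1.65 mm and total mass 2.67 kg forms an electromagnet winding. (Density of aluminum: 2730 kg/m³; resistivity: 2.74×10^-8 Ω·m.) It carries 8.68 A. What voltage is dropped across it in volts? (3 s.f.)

A = π(d/2)² = π(8.2500e-04 m)² = 2.1382e-06 m²
L = m/(density·A) = 2.67/(2730×2.1382e-06) = 457.4 m
R = ρL/A = (2.74×10^-8)(457.4)/(2.1382e-06) = 5.861 Ω
V = IR = 8.68 × 5.861 = 50.9 V

50.9 V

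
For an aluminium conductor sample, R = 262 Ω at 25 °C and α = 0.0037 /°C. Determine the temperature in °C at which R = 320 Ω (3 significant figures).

84.8 °C

R = R₀(1 + α(T − T₀)) ⇒ T = T₀ + (R/R₀ − 1)/α
T = 25 + (320/262 − 1)/0.0037 = 25 + (0.2214)/0.0037 = 84.8 °C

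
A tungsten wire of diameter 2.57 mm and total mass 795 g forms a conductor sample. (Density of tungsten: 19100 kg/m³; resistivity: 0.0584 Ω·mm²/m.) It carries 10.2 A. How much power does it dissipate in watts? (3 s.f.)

9.40 W

ρ = 0.0584 Ω·mm²/m = 5.84×10^-8 Ω·m
A = π(d/2)² = π(1.2850e-03 m)² = 5.1875e-06 m²
L = m/(density·A) = 0.795/(19100×5.1875e-06) = 8.024 m
R = ρL/A = (5.84×10^-8)(8.024)/(5.1875e-06) = 0.09033 Ω
P = I²R = (10.2)² × 0.09033 = 9.40 W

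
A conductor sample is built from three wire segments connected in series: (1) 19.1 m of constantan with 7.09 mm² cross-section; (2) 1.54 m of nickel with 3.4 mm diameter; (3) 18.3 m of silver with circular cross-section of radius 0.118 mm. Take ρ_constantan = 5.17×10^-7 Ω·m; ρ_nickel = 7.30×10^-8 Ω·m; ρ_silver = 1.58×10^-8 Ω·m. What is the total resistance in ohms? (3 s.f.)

8.02 Ω

Seg 1: A = 7.09 mm² = 7.090e-06 m²
R_1 = (5.17×10^-7)(19.1)/(7.090e-06) = 1.393 Ω
Seg 2: A = π(d/2)² = π(1.7000e-03 m)² = 9.079e-06 m²
R_2 = (7.30×10^-8)(1.54)/(9.079e-06) = 0.01238 Ω
Seg 3: A = πr² = π(1.1800e-04 m)² = 4.374e-08 m²
R_3 = (1.58×10^-8)(18.3)/(4.374e-08) = 6.61 Ω
R_total = R_1 + R_2 + R_3 = 8.02 Ω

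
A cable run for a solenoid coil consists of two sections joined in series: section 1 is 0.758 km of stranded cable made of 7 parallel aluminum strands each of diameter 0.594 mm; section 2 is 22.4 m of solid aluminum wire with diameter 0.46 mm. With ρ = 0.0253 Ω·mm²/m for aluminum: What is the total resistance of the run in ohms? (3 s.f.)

ρ = 0.0253 Ω·mm²/m = 2.53×10^-8 Ω·m
Section 1: A_strand = π(2.9700e-04)² = 2.771e-07 m²; R₁ = ρL/(N·A_s) = (2.53×10^-8)(758)/(7×2.771e-07) = 9.886 Ω
Section 2: A = π(d/2)² = π(2.3000e-04 m)² = 1.662e-07 m²
R₂ = (2.53×10^-8)(22.4)/(1.662e-07) = 3.41 Ω
R = R₁ + R₂ = 13.3 Ω

13.3 Ω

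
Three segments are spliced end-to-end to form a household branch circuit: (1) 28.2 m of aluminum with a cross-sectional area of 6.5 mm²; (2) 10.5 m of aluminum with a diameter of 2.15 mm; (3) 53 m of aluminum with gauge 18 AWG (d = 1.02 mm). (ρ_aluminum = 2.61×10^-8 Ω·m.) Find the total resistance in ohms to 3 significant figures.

1.88 Ω

Seg 1: A = 6.5 mm² = 6.500e-06 m²
R_1 = (2.61×10^-8)(28.2)/(6.500e-06) = 0.1132 Ω
Seg 2: A = π(d/2)² = π(1.0750e-03 m)² = 3.631e-06 m²
R_2 = (2.61×10^-8)(10.5)/(3.631e-06) = 0.07549 Ω
Seg 3: A = π(1.02/2 mm)² = π(5.1000e-04 m)² = 8.171e-07 m²
R_3 = (2.61×10^-8)(53)/(8.171e-07) = 1.693 Ω
R_total = R_1 + R_2 + R_3 = 1.88 Ω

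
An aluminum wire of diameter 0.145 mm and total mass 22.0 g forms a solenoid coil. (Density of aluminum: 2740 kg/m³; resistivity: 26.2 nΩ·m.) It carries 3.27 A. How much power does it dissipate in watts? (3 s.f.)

ρ = 26.2 nΩ·m = 2.62×10^-8 Ω·m
A = π(d/2)² = π(7.2500e-05 m)² = 1.6513e-08 m²
L = m/(density·A) = 0.022/(2740×1.6513e-08) = 486.2 m
R = ρL/A = (2.62×10^-8)(486.2)/(1.6513e-08) = 771.5 Ω
P = I²R = (3.27)² × 771.5 = 8250 W

8250 W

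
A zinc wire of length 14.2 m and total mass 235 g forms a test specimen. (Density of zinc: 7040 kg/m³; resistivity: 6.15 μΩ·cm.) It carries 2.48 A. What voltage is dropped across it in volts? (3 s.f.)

0.921 V

ρ = 6.15 μΩ·cm = 6.15×10^-8 Ω·m
A = m/(density·L) = 0.235/(7040×14.2) = 2.3508e-06 m²
R = ρL/A = (6.15×10^-8)(14.2)/(2.3508e-06) = 0.3715 Ω
V = IR = 2.48 × 0.3715 = 0.921 V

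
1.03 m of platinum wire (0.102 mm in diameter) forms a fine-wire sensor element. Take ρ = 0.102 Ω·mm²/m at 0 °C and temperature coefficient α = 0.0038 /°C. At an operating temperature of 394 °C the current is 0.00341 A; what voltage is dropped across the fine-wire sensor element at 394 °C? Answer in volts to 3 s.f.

0.109 V

ρ = 0.102 Ω·mm²/m = 1.02×10^-7 Ω·m
A = π(d/2)² = π(5.1000e-05 m)² = 8.171e-09 m²
R₍0₎ = ρL/A = (1.02×10^-7)(1.03)/(8.171e-09) = 12.86 Ω
R₍394₎ = R₍0₎(1 + αΔT) = 12.86 × (1 + 0.0038×394) = 32.11 Ω
V = IR = 0.00341 × 32.11 = 0.109 V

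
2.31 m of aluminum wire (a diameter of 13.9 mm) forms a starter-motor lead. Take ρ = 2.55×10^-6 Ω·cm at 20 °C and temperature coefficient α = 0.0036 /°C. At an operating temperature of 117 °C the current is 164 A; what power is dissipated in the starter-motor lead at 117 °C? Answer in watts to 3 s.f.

ρ = 2.55×10^-6 Ω·cm = 2.55×10^-8 Ω·m
A = π(d/2)² = π(6.9500e-03 m)² = 1.517e-04 m²
R₍20₎ = ρL/A = (2.55×10^-8)(2.31)/(1.517e-04) = 3.882×10^-4 Ω
R₍117₎ = R₍20₎(1 + αΔT) = 3.882×10^-4 × (1 + 0.0036×97) = 5.237×10^-4 Ω
P = I²R = (164)² × 5.237×10^-4 = 14.1 W

14.1 W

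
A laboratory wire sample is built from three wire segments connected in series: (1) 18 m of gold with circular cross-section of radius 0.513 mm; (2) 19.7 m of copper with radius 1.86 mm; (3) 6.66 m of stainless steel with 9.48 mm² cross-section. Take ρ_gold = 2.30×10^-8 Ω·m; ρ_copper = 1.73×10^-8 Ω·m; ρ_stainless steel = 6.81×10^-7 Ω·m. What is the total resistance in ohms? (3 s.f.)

1.01 Ω

Seg 1: A = πr² = π(5.1300e-04 m)² = 8.268e-07 m²
R_1 = (2.30×10^-8)(18)/(8.268e-07) = 0.5007 Ω
Seg 2: A = πr² = π(1.8600e-03 m)² = 1.087e-05 m²
R_2 = (1.73×10^-8)(19.7)/(1.087e-05) = 0.03136 Ω
Seg 3: A = 9.48 mm² = 9.480e-06 m²
R_3 = (6.81×10^-7)(6.66)/(9.480e-06) = 0.4784 Ω
R_total = R_1 + R_2 + R_3 = 1.01 Ω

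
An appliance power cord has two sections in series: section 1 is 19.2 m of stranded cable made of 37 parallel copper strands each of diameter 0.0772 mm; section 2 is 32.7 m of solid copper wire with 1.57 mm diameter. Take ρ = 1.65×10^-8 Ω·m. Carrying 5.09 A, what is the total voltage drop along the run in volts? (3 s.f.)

10.7 V

Section 1: A_strand = π(3.8600e-05)² = 4.681e-09 m²; R₁ = ρL/(N·A_s) = (1.65×10^-8)(19.2)/(37×4.681e-09) = 1.829 Ω
Section 2: A = π(d/2)² = π(7.8500e-04 m)² = 1.936e-06 m²
R₂ = (1.65×10^-8)(32.7)/(1.936e-06) = 0.2787 Ω
R = R₁ + R₂ = 2.108 Ω
V = IR = 5.09 × 2.108 = 10.7 V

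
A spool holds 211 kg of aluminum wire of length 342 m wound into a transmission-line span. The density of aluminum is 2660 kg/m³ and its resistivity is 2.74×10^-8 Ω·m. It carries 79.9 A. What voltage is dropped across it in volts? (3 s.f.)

3.23 V

A = m/(density·L) = 211/(2660×342) = 2.3194e-04 m²
R = ρL/A = (2.74×10^-8)(342)/(2.3194e-04) = 0.0404 Ω
V = IR = 79.9 × 0.0404 = 3.23 V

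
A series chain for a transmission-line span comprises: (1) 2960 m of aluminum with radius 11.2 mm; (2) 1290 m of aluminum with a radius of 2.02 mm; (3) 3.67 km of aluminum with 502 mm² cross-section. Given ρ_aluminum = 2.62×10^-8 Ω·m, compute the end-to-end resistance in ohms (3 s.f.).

3.02 Ω

Seg 1: A = πr² = π(1.1200e-02 m)² = 3.941e-04 m²
R_1 = (2.62×10^-8)(2960)/(3.941e-04) = 0.1968 Ω
Seg 2: A = πr² = π(2.0200e-03 m)² = 1.282e-05 m²
R_2 = (2.62×10^-8)(1290)/(1.282e-05) = 2.637 Ω
Seg 3: A = 502 mm² = 5.020e-04 m²
R_3 = (2.62×10^-8)(3670)/(5.020e-04) = 0.1915 Ω
R_total = R_1 + R_2 + R_3 = 3.02 Ω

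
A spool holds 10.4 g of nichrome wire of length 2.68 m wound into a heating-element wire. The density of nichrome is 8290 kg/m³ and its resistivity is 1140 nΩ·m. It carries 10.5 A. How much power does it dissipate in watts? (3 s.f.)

720 W

ρ = 1140 nΩ·m = 1.14×10^-6 Ω·m
A = m/(density·L) = 0.0104/(8290×2.68) = 4.6811e-07 m²
R = ρL/A = (1.14×10^-6)(2.68)/(4.6811e-07) = 6.527 Ω
P = I²R = (10.5)² × 6.527 = 720 W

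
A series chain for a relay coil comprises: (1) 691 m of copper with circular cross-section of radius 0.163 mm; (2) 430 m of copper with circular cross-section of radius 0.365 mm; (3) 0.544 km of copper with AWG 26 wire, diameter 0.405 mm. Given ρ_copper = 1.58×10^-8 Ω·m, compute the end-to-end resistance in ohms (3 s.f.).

Seg 1: A = πr² = π(1.6300e-04 m)² = 8.347e-08 m²
R_1 = (1.58×10^-8)(691)/(8.347e-08) = 130.8 Ω
Seg 2: A = πr² = π(3.6500e-04 m)² = 4.185e-07 m²
R_2 = (1.58×10^-8)(430)/(4.185e-07) = 16.23 Ω
Seg 3: A = π(0.405/2 mm)² = π(2.0250e-04 m)² = 1.288e-07 m²
R_3 = (1.58×10^-8)(544)/(1.288e-07) = 66.72 Ω
R_total = R_1 + R_2 + R_3 = 214 Ω

214 Ω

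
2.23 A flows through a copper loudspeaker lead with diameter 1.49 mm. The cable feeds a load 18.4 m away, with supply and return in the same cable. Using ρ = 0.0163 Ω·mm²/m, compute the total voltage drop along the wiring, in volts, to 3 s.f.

0.767 V

ρ = 0.0163 Ω·mm²/m = 1.63×10^-8 Ω·m
A = π(d/2)² = π(7.4500e-04 m)² = 1.744e-06 m²
Total conductor length (both ways) L = 2 × 18.4 = 36.8 m
R = ρL/A = (1.63×10^-8)(36.8)/(1.744e-06) = 0.344 Ω
V = IR = 2.23 × 0.344 = 0.767 V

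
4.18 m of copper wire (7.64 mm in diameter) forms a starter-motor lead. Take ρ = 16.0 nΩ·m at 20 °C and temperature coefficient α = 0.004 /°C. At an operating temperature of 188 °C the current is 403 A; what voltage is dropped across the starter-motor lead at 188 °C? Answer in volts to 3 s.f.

ρ = 16.0 nΩ·m = 1.60×10^-8 Ω·m
A = π(d/2)² = π(3.8200e-03 m)² = 4.584e-05 m²
R₍20₎ = ρL/A = (1.60×10^-8)(4.18)/(4.584e-05) = 0.001459 Ω
R₍188₎ = R₍20₎(1 + αΔT) = 0.001459 × (1 + 0.004×168) = 0.002439 Ω
V = IR = 403 × 0.002439 = 0.983 V

0.983 V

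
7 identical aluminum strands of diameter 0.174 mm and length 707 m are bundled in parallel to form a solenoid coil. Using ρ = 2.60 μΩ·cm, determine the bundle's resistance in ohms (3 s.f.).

110 Ω

ρ = 2.60 μΩ·cm = 2.60×10^-8 Ω·m
A_strand = π(8.7000e-05 m)² = 2.378e-08 m²
R_strand = ρL/A = (2.60×10^-8)(707)/(2.378e-08) = 773 Ω
R_total = R_strand/N = 773/7 = 110 Ω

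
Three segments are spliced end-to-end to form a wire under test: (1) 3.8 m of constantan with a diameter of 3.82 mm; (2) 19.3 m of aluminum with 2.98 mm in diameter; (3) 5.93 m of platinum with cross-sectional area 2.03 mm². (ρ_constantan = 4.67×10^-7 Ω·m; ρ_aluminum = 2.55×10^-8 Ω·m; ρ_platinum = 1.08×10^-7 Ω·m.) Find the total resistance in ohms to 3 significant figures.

0.541 Ω

Seg 1: A = π(d/2)² = π(1.9100e-03 m)² = 1.146e-05 m²
R_1 = (4.67×10^-7)(3.8)/(1.146e-05) = 0.1548 Ω
Seg 2: A = π(d/2)² = π(1.4900e-03 m)² = 6.975e-06 m²
R_2 = (2.55×10^-8)(19.3)/(6.975e-06) = 0.07056 Ω
Seg 3: A = 2.03 mm² = 2.030e-06 m²
R_3 = (1.08×10^-7)(5.93)/(2.030e-06) = 0.3155 Ω
R_total = R_1 + R_2 + R_3 = 0.541 Ω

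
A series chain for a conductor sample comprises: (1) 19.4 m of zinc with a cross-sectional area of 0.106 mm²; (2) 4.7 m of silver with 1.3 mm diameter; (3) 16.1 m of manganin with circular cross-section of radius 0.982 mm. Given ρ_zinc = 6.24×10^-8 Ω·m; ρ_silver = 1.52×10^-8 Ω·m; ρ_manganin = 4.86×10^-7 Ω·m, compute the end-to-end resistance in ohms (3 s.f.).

Seg 1: A = 0.106 mm² = 1.060e-07 m²
R_1 = (6.24×10^-8)(19.4)/(1.060e-07) = 11.42 Ω
Seg 2: A = π(d/2)² = π(6.5000e-04 m)² = 1.327e-06 m²
R_2 = (1.52×10^-8)(4.7)/(1.327e-06) = 0.05382 Ω
Seg 3: A = πr² = π(9.8200e-04 m)² = 3.030e-06 m²
R_3 = (4.86×10^-7)(16.1)/(3.030e-06) = 2.583 Ω
R_total = R_1 + R_2 + R_3 = 14.1 Ω

14.1 Ω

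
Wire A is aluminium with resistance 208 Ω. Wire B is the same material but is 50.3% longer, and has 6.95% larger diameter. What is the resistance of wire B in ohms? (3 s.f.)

R ∝ L/d², so R_B/R_A = (1 + 50.3/100) × (1 + 6.95/100)⁻²
= 1.503 × 0.8743 = 1.314
R_B = 1.314 × 208 = 273 Ω

273 Ω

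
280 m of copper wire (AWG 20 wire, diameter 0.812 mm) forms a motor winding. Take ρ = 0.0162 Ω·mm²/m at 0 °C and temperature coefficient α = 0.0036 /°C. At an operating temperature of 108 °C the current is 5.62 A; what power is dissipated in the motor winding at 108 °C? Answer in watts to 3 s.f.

ρ = 0.0162 Ω·mm²/m = 1.62×10^-8 Ω·m
A = π(0.812/2 mm)² = π(4.0600e-04 m)² = 5.178e-07 m²
R₍0₎ = ρL/A = (1.62×10^-8)(280)/(5.178e-07) = 8.759 Ω
R₍108₎ = R₍0₎(1 + αΔT) = 8.759 × (1 + 0.0036×108) = 12.16 Ω
P = I²R = (5.62)² × 12.16 = 384 W

384 W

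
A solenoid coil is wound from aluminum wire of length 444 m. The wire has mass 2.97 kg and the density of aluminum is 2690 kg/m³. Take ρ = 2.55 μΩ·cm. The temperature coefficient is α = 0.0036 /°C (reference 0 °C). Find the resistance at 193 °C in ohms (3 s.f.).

7.72 Ω

ρ = 2.55 μΩ·cm = 2.55×10^-8 Ω·m
A = m/(density·L) = 2.97/(2690×444) = 2.4867e-06 m²
R = ρL/A = (2.55×10^-8)(444)/(2.4867e-06) = 4.553 Ω
R(193 °C) = 4.553 × (1 + 0.0036×193) = 7.72 Ω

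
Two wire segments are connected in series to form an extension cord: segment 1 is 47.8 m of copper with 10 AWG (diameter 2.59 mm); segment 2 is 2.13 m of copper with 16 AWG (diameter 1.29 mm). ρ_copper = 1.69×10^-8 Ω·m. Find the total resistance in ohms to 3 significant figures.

Segment 1: A = π(2.59/2 mm)² = π(1.2950e-03 m)² = 5.269e-06 m²
R₁ = ρL/A = (1.69×10^-8)(47.8)/(5.269e-06) = 0.1533 Ω
Segment 2: A = π(1.29/2 mm)² = π(6.4500e-04 m)² = 1.307e-06 m²
R₂ = (1.69×10^-8)(2.13)/(1.307e-06) = 0.02754 Ω
R = R₁ + R₂ = 0.181 Ω

0.181 Ω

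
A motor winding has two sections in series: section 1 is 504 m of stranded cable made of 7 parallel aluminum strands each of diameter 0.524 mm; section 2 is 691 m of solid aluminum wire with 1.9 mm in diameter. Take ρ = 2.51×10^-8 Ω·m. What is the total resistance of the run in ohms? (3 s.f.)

Section 1: A_strand = π(2.6200e-04)² = 2.157e-07 m²; R₁ = ρL/(N·A_s) = (2.51×10^-8)(504)/(7×2.157e-07) = 8.38 Ω
Section 2: A = π(d/2)² = π(9.5000e-04 m)² = 2.835e-06 m²
R₂ = (2.51×10^-8)(691)/(2.835e-06) = 6.117 Ω
R = R₁ + R₂ = 14.5 Ω

14.5 Ω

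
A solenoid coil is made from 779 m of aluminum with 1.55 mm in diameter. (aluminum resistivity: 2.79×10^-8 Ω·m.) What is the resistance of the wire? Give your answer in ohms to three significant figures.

A = π(d/2)² = π(7.7500e-04 m)² = 1.887e-06 m²
R = ρL/A = (2.79×10^-8)(779 m)/(1.887e-06 m²) = 11.5 Ω

11.5 Ω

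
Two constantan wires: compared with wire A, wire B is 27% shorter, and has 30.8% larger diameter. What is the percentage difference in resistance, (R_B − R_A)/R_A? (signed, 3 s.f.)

R ∝ L/d², so R_B/R_A = (1 − 27/100) × (1 + 30.8/100)⁻²
= 0.73 × 0.5845 = 0.4267
(R_B − R_A)/R_A = 0.4267 − 1 = -57.3%

-57.3%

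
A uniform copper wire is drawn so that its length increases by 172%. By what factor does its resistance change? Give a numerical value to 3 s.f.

7.40

k = 1 + 172/100 = 2.72; volume constant ⇒ A' = A/k, so R' = k²R.
Factor = 7.40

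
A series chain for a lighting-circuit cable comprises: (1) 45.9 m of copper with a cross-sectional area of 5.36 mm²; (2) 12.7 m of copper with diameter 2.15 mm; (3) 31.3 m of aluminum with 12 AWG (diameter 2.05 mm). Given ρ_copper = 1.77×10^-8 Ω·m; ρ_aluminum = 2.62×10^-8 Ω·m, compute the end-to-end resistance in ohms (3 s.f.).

0.462 Ω

Seg 1: A = 5.36 mm² = 5.360e-06 m²
R_1 = (1.77×10^-8)(45.9)/(5.360e-06) = 0.1516 Ω
Seg 2: A = π(d/2)² = π(1.0750e-03 m)² = 3.631e-06 m²
R_2 = (1.77×10^-8)(12.7)/(3.631e-06) = 0.06192 Ω
Seg 3: A = π(2.05/2 mm)² = π(1.0250e-03 m)² = 3.301e-06 m²
R_3 = (2.62×10^-8)(31.3)/(3.301e-06) = 0.2485 Ω
R_total = R_1 + R_2 + R_3 = 0.462 Ω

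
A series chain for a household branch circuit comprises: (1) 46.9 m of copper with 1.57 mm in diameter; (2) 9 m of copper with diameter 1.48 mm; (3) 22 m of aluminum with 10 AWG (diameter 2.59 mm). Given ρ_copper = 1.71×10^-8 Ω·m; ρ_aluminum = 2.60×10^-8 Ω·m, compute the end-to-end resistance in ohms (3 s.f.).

0.612 Ω

Seg 1: A = π(d/2)² = π(7.8500e-04 m)² = 1.936e-06 m²
R_1 = (1.71×10^-8)(46.9)/(1.936e-06) = 0.4143 Ω
Seg 2: A = π(d/2)² = π(7.4000e-04 m)² = 1.720e-06 m²
R_2 = (1.71×10^-8)(9)/(1.720e-06) = 0.08946 Ω
Seg 3: A = π(2.59/2 mm)² = π(1.2950e-03 m)² = 5.269e-06 m²
R_3 = (2.60×10^-8)(22)/(5.269e-06) = 0.1086 Ω
R_total = R_1 + R_2 + R_3 = 0.612 Ω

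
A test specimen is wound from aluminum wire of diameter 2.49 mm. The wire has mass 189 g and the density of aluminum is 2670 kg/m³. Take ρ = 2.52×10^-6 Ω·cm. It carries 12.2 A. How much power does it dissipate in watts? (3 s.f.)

ρ = 2.52×10^-6 Ω·cm = 2.52×10^-8 Ω·m
A = π(d/2)² = π(1.2450e-03 m)² = 4.8695e-06 m²
L = m/(density·A) = 0.189/(2670×4.8695e-06) = 14.54 m
R = ρL/A = (2.52×10^-8)(14.54)/(4.8695e-06) = 0.07523 Ω
P = I²R = (12.2)² × 0.07523 = 11.2 W

11.2 W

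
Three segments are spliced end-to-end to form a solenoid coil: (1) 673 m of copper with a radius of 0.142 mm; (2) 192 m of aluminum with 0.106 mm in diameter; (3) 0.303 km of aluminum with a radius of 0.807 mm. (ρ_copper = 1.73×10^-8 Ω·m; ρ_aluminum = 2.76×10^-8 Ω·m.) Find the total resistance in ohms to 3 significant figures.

Seg 1: A = πr² = π(1.4200e-04 m)² = 6.335e-08 m²
R_1 = (1.73×10^-8)(673)/(6.335e-08) = 183.8 Ω
Seg 2: A = π(d/2)² = π(5.3000e-05 m)² = 8.825e-09 m²
R_2 = (2.76×10^-8)(192)/(8.825e-09) = 600.5 Ω
Seg 3: A = πr² = π(8.0700e-04 m)² = 2.046e-06 m²
R_3 = (2.76×10^-8)(303)/(2.046e-06) = 4.087 Ω
R_total = R_1 + R_2 + R_3 = 788 Ω

788 Ω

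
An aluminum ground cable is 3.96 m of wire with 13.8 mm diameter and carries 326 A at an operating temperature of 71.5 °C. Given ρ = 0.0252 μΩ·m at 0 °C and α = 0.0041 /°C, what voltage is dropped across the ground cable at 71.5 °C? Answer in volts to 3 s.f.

0.281 V

ρ = 0.0252 μΩ·m = 2.52×10^-8 Ω·m
A = π(d/2)² = π(6.9000e-03 m)² = 1.496e-04 m²
R₍0₎ = ρL/A = (2.52×10^-8)(3.96)/(1.496e-04) = 6.672×10^-4 Ω
R₍71.5₎ = R₍0₎(1 + αΔT) = 6.672×10^-4 × (1 + 0.0041×71.5) = 8.628×10^-4 Ω
V = IR = 326 × 8.628×10^-4 = 0.281 V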